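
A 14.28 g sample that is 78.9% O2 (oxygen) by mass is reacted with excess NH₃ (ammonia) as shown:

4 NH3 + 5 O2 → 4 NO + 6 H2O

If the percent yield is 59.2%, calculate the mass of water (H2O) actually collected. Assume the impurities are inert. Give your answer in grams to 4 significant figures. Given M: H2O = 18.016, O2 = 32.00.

Pure O2 available = 14.28 g × 0.789 = 11.267 g.
n(O2) = 11.267 g / 32.00 g/mol = 0.35209 mol.
From the equation the O2:H2O mole ratio is 5:6, so n(H2O) = 0.35209 × 6/5 = 0.42251 mol.
Mass of H2O = 0.42251 mol × 18.016 g/mol = 7.6119 g.
Actual mass collected = 7.6119 g × 0.592 = 4.5063 g.

4.506 g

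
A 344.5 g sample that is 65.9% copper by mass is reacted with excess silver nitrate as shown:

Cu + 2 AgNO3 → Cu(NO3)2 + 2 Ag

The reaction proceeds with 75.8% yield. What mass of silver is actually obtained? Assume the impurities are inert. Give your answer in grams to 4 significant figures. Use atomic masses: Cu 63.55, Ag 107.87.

Pure Cu available = 344.5 g × 0.659 = 227.03 g.
M(Cu) = 63.55 g/mol.
M(Ag) = 107.87 g/mol.
n(Cu) = 227.03 g / 63.55 g/mol = 3.5724 mol.
From the equation the Cu:Ag mole ratio is 1:2, so n(Ag) = 3.5724 × 2/1 = 7.1448 mol.
Mass of Ag = 7.1448 mol × 107.87 g/mol = 770.71 g.
Actual mass collected = 770.71 g × 0.758 = 584.20 g.

584.2 g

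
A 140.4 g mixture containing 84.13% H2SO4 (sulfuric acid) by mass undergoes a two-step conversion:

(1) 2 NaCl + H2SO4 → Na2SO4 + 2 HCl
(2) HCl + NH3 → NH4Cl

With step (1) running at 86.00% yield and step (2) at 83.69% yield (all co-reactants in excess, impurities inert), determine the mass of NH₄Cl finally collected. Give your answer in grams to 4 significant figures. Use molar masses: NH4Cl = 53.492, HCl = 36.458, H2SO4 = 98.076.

92.74 g

Pure H2SO4 = 140.4 × 0.8413 = 118.12 g.
n(H2SO4) = 118.12 / 98.076 = 1.2044 mol.
Step 1 (H2SO4:HCl = 1:2): theoretical n(HCl) = 2.4087 mol; at 86.00% yield, n(HCl) = 2.0715 mol.
Step 2 (HCl:NH4Cl = 1:1): theoretical n(NH4Cl) = 2.0715 mol, so theoretical mass = 2.0715 × 53.492 = 110.81 g.
At 83.69% yield, actual mass of NH4Cl = 110.81 × 0.8369 = 92.736 g.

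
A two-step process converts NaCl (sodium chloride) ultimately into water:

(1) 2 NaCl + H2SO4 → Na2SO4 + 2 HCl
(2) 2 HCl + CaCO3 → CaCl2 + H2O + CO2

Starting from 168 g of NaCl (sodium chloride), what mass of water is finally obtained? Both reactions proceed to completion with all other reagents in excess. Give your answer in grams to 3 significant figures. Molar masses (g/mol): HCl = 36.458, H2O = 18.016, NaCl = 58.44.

n(NaCl) = 168.0 / 58.44 = 2.875 mol.
Step 1 gives a 2:2 ratio of NaCl to HCl, so n(HCl) = 2.875 mol.
In step 2 the HCl:H2O ratio is 2:1, so n(H2O) = 1.437 mol.
Mass of H2O = 1.437 × 18.016 = 25.90 g.

25.9 g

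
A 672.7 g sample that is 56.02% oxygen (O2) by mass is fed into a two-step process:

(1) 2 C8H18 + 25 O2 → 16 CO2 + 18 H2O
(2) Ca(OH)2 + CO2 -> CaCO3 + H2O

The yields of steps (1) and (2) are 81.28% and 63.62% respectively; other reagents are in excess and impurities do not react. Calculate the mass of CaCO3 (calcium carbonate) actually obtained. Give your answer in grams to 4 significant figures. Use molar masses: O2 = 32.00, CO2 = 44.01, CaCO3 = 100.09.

Pure O2 = 672.7 × 0.5602 = 376.85 g.
n(O2) = 376.85 / 32.00 = 11.776 mol.
Step 1 (O2:CO2 = 25:16): theoretical n(CO2) = 7.5369 mol; at 81.28% yield, n(CO2) = 6.1260 mol.
Step 2 (CO2:CaCO3 = 1:1): theoretical n(CaCO3) = 6.1260 mol, so theoretical mass = 6.1260 × 100.09 = 613.15 g.
At 63.62% yield, actual mass of CaCO3 = 613.15 × 0.6362 = 390.09 g.

390.1 g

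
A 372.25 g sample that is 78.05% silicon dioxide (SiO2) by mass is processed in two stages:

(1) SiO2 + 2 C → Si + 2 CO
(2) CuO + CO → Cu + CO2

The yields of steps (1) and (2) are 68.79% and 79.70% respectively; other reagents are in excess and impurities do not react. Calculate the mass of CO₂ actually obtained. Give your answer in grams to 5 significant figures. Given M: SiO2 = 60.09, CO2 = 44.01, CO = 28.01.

233.33 g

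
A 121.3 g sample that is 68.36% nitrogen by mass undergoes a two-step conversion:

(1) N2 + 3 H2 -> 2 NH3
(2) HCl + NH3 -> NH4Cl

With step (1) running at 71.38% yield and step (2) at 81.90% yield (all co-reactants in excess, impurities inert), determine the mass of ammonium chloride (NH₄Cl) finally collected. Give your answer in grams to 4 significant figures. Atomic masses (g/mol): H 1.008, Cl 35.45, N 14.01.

Pure N2 = 121.3 × 0.6836 = 82.921 g.
M(N2) = 2(14.01) = 28.02 g/mol.
M(NH4Cl) = 14.01 + 4(1.008) + 35.45 = 53.492 g/mol.
n(N2) = 82.921 / 28.02 = 2.9593 mol.
Step 1 (N2:NH3 = 1:2): theoretical n(NH3) = 5.9187 mol; at 71.38% yield, n(NH3) = 4.2248 mol.
Step 2 (NH3:NH4Cl = 1:1): theoretical n(NH4Cl) = 4.2248 mol, so theoretical mass = 4.2248 × 53.492 = 225.99 g.
At 81.90% yield, actual mass of NH4Cl = 225.99 × 0.8190 = 185.09 g.

185.1 g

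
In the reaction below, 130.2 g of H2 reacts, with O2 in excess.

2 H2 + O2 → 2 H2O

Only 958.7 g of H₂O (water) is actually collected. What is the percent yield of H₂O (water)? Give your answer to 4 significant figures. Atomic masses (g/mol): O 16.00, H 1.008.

M(H2) = 2(1.008) = 2.016 g/mol.
M(H2O) = 2(1.008) + 16.00 = 18.016 g/mol.
n(H2) = 130.20 g / 2.016 g/mol = 64.583 mol.
From the equation the H2:H2O mole ratio is 2:2, so n(H2O) = 64.583 × 2/2 = 64.583 mol.
Mass of H2O = 64.583 mol × 18.016 g/mol = 1163.5 g.
This is the theoretical yield. Percent yield = 958.7 g / 1163.5 g × 100% = 82.396%.

82.40 %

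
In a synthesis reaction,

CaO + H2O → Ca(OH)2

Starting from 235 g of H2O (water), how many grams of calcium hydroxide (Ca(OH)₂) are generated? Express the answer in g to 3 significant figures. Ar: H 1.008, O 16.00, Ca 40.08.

967 g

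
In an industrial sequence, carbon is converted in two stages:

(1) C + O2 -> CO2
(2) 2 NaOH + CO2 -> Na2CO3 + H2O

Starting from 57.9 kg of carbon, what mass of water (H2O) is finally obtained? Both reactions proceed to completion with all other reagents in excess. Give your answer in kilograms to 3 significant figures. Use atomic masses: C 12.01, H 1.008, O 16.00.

86.9 kg

M(C) = 12.01 g/mol.
M(H2O) = 2(1.008) + 16.00 = 18.016 g/mol.
57.9 kg = 57900 g.
n(C) = 57900 / 12.01 = 4821 mol.
Step 1 gives a 1:1 ratio of C to CO2, so n(CO2) = 4821 mol.
In step 2 the CO2:H2O ratio is 1:1, so n(H2O) = 4821 mol.
Mass of H2O = 4821 × 18.016 = 86850 g = 86.9 kg.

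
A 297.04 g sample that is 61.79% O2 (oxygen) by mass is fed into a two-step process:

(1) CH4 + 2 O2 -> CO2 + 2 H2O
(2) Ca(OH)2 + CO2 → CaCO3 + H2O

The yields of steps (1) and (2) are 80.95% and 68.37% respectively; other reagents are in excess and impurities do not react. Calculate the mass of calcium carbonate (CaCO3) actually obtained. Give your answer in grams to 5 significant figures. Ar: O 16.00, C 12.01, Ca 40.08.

158.86 g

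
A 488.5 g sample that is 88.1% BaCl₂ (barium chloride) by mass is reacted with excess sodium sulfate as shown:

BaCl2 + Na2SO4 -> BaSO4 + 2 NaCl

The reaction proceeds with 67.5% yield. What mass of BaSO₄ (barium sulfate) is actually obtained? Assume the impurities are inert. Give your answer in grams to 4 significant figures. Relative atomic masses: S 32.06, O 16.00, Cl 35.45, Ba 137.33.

Pure BaCl2 available = 488.5 g × 0.881 = 430.37 g.
M(BaCl2) = 137.33 + 2(35.45) = 208.23 g/mol.
M(BaSO4) = 137.33 + 32.06 + 4(16.00) = 233.39 g/mol.
n(BaCl2) = 430.37 g / 208.23 g/mol = 2.0668 mol.
From the equation the BaCl2:BaSO4 mole ratio is 1:1, so n(BaSO4) = 2.0668 × 1/1 = 2.0668 mol.
Mass of BaSO4 = 2.0668 mol × 233.39 g/mol = 482.37 g.
Actual mass collected = 482.37 g × 0.675 = 325.60 g.

325.6 g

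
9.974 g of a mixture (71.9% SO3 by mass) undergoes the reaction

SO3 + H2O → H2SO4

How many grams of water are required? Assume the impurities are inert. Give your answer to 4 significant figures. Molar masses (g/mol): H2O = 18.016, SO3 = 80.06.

Mass of pure SO3 = 9.974 g × 0.719 = 7.1713 g.
n(SO3) = 7.1713 g / 80.06 g/mol = 0.089574 mol.
From the equation the SO3:H2O mole ratio is 1:1, so n(H2O) = 0.089574 × 1/1 = 0.089574 mol.
Mass of H2O = 0.089574 mol × 18.016 g/mol = 1.6138 g.

1.614 g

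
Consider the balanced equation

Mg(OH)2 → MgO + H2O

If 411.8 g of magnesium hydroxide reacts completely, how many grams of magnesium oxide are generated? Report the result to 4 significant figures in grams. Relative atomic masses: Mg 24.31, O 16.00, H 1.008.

M(Mg(OH)2) = 24.31 + 2(16.00) + 2(1.008) = 58.326 g/mol.
M(MgO) = 24.31 + 16.00 = 40.31 g/mol.
n(Mg(OH)2) = 411.80 g / 58.326 g/mol = 7.0603 mol.
From the equation the Mg(OH)2:MgO mole ratio is 1:1, so n(MgO) = 7.0603 × 1/1 = 7.0603 mol.
Mass of MgO = 7.0603 mol × 40.31 g/mol = 284.60 g.

284.6 g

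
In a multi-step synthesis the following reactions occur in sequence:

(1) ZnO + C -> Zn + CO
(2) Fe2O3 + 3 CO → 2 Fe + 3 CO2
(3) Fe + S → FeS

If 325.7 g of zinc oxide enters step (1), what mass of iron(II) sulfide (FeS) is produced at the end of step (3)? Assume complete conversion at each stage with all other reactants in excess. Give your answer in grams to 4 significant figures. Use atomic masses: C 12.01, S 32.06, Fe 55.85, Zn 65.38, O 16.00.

M(ZnO) = 65.38 + 16.00 = 81.38 g/mol.
M(FeS) = 55.85 + 32.06 = 87.91 g/mol.
n(ZnO) = 325.7 / 81.38 = 4.0022 mol.
Reaction (1): ZnO→CO ratio 1:1 ⇒ n(CO) = 4.0022 mol.
Reaction (2): CO→Fe ratio 3:2 ⇒ n(Fe) = 2.6681 mol.
Reaction (3): Fe→FeS ratio 1:1 ⇒ n(FeS) = 2.6681 mol.
Mass of FeS = 2.6681 × 87.91 = 234.56 g.

234.6 g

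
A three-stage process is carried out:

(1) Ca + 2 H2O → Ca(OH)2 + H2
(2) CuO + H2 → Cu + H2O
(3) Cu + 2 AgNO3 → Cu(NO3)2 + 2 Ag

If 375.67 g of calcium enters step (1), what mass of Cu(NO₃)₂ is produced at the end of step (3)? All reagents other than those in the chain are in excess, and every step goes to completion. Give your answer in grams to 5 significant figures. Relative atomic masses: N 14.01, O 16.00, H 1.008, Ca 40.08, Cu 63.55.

M(Ca) = 40.08 g/mol.
M(Cu(NO3)2) = 63.55 + 2(14.01) + 6(16.00) = 187.57 g/mol.
n(Ca) = 375.67 / 40.08 = 9.37300 mol.
Reaction (1): Ca→H2 ratio 1:1 ⇒ n(H2) = 9.37300 mol.
Reaction (2): H2→Cu ratio 1:1 ⇒ n(Cu) = 9.37300 mol.
Reaction (3): Cu→Cu(NO3)2 ratio 1:1 ⇒ n(Cu(NO3)2) = 9.37300 mol.
Mass of Cu(NO3)2 = 9.37300 × 187.57 = 1758.09 g.

1758.1 g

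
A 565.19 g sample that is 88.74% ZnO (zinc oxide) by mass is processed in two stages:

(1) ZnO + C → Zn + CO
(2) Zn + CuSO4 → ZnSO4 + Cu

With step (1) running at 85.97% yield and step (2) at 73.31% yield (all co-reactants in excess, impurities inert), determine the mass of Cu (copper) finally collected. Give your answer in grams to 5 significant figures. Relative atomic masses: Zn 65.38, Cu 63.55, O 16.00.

246.84 g

Pure ZnO = 565.19 × 0.8874 = 501.550 g.
M(ZnO) = 65.38 + 16.00 = 81.38 g/mol.
M(Cu) = 63.55 g/mol.
n(ZnO) = 501.550 / 81.38 = 6.16306 mol.
Step 1 (ZnO:Zn = 1:1): theoretical n(Zn) = 6.16306 mol; at 85.97% yield, n(Zn) = 5.29838 mol.
Step 2 (Zn:Cu = 1:1): theoretical n(Cu) = 5.29838 mol, so theoretical mass = 5.29838 × 63.55 = 336.712 g.
At 73.31% yield, actual mass of Cu = 336.712 × 0.7331 = 246.844 g.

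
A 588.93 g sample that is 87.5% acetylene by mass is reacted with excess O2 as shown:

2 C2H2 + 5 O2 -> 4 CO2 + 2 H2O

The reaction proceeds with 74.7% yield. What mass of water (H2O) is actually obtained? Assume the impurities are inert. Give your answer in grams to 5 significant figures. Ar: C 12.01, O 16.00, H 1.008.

Pure C2H2 available = 588.93 g × 0.875 = 515.314 g.
M(C2H2) = 2(12.01) + 2(1.008) = 26.036 g/mol.
M(H2O) = 2(1.008) + 16.00 = 18.016 g/mol.
n(C2H2) = 515.314 g / 26.036 g/mol = 19.7924 mol.
From the equation the C2H2:H2O mole ratio is 2:2, so n(H2O) = 19.7924 × 2/2 = 19.7924 mol.
Mass of H2O = 19.7924 mol × 18.016 g/mol = 356.579 g.
Actual mass collected = 356.579 g × 0.747 = 266.365 g.

266.36 g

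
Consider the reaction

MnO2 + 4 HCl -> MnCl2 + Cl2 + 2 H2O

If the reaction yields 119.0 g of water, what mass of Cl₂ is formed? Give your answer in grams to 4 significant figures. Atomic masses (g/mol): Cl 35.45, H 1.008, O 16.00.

M(H2O) = 2(1.008) + 16.00 = 18.016 g/mol.
M(Cl2) = 2(35.45) = 70.90 g/mol.
n(H2O) = 119.00 g / 18.016 g/mol = 6.6052 mol.
From the equation the H2O:Cl2 mole ratio is 2:1, so n(Cl2) = 6.6052 × 1/2 = 3.3026 mol.
Mass of Cl2 = 3.3026 mol × 70.90 g/mol = 234.16 g.

234.2 g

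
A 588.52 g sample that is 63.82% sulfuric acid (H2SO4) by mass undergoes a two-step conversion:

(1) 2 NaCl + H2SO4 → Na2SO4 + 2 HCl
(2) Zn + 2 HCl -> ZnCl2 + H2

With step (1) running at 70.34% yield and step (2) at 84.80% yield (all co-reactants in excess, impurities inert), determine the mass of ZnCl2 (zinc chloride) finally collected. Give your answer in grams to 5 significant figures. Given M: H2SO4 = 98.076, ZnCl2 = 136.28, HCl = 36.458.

Pure H2SO4 = 588.52 × 0.6382 = 375.593 g.
n(H2SO4) = 375.593 / 98.076 = 3.82962 mol.
Step 1 (H2SO4:HCl = 1:2): theoretical n(HCl) = 7.65923 mol; at 70.34% yield, n(HCl) = 5.38750 mol.
Step 2 (HCl:ZnCl2 = 2:1): theoretical n(ZnCl2) = 2.69375 mol, so theoretical mass = 2.69375 × 136.28 = 367.105 g.
At 84.80% yield, actual mass of ZnCl2 = 367.105 × 0.8480 = 311.305 g.

311.30 g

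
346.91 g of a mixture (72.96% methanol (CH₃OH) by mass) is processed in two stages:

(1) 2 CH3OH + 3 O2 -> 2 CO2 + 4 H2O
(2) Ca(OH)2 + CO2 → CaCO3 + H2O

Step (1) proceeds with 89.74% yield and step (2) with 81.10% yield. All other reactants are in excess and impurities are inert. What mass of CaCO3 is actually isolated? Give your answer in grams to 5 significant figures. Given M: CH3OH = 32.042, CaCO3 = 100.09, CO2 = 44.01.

575.41 g

Pure CH3OH = 346.91 × 0.7296 = 253.106 g.
n(CH3OH) = 253.106 / 32.042 = 7.89918 mol.
Step 1 (CH3OH:CO2 = 2:2): theoretical n(CO2) = 7.89918 mol; at 89.74% yield, n(CO2) = 7.08872 mol.
Step 2 (CO2:CaCO3 = 1:1): theoretical n(CaCO3) = 7.08872 mol, so theoretical mass = 7.08872 × 100.09 = 709.510 g.
At 81.10% yield, actual mass of CaCO3 = 709.510 × 0.8110 = 575.413 g.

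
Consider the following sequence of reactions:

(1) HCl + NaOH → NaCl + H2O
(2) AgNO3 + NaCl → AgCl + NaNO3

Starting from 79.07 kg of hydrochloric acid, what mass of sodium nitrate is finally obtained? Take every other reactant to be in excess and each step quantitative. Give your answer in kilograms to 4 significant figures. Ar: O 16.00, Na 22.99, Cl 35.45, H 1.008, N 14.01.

M(HCl) = 1.008 + 35.45 = 36.458 g/mol.
M(NaNO3) = 22.99 + 14.01 + 3(16.00) = 85.00 g/mol.
79.07 kg = 79070 g.
n(HCl) = 79070 / 36.458 = 2168.8 mol.
Step 1 gives a 1:1 ratio of HCl to NaCl, so n(NaCl) = 2168.8 mol.
In step 2 the NaCl:NaNO3 ratio is 1:1, so n(NaNO3) = 2168.8 mol.
Mass of NaNO3 = 2168.8 × 85.00 = 184350 g = 184.3 kg.

184.3 kg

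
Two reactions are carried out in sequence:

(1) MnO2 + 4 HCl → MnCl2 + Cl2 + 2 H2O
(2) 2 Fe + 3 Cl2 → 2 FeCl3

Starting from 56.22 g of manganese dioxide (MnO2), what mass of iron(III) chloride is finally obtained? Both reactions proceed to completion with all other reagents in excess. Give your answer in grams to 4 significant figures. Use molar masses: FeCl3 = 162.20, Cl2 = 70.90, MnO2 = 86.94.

n(MnO2) = 56.220 / 86.94 = 0.64665 mol.
Step 1 gives a 1:1 ratio of MnO2 to Cl2, so n(Cl2) = 0.64665 mol.
In step 2 the Cl2:FeCl3 ratio is 3:2, so n(FeCl3) = 0.43110 mol.
Mass of FeCl3 = 0.43110 × 162.20 = 69.925 g.

69.92 g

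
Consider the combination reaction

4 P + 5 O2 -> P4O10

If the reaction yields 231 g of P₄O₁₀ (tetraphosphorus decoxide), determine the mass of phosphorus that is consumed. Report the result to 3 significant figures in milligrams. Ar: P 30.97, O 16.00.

101000 mg

M(P4O10) = 4(30.97) + 10(16.00) = 283.88 g/mol.
M(P) = 30.97 g/mol.
n(P4O10) = 231.0 g / 283.88 g/mol = 0.8137 mol.
From the equation the P4O10:P mole ratio is 1:4, so n(P) = 0.8137 × 4/1 = 3.255 mol.
Mass of P = 3.255 mol × 30.97 g/mol = 100.8 g.
Converting to mg: 100.8 g = 101000 mg.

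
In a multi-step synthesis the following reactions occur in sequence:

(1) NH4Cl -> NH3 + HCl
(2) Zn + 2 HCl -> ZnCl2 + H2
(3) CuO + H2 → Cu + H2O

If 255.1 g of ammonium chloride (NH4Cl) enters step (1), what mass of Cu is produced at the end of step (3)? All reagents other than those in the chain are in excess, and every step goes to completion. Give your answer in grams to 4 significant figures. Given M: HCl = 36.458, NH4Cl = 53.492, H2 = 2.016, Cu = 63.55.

151.5 g

n(NH4Cl) = 255.1 / 53.492 = 4.7689 mol.
Reaction (1): NH4Cl→HCl ratio 1:1 ⇒ n(HCl) = 4.7689 mol.
Reaction (2): HCl→H2 ratio 2:1 ⇒ n(H2) = 2.3845 mol.
Reaction (3): H2→Cu ratio 1:1 ⇒ n(Cu) = 2.3845 mol.
Mass of Cu = 2.3845 × 63.55 = 151.53 g.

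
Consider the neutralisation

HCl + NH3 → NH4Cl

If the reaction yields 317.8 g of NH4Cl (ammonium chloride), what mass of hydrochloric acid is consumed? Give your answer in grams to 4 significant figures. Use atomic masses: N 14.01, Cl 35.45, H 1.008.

216.6 g

M(NH4Cl) = 14.01 + 4(1.008) + 35.45 = 53.492 g/mol.
M(HCl) = 1.008 + 35.45 = 36.458 g/mol.
n(NH4Cl) = 317.80 g / 53.492 g/mol = 5.9411 mol.
From the equation the NH4Cl:HCl mole ratio is 1:1, so n(HCl) = 5.9411 × 1/1 = 5.9411 mol.
Mass of HCl = 5.9411 mol × 36.458 g/mol = 216.60 g.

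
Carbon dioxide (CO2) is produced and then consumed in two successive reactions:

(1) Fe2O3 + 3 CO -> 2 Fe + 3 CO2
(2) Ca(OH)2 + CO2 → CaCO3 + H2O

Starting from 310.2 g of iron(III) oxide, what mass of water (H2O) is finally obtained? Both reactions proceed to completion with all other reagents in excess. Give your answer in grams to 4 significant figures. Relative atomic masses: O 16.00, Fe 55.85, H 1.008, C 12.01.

105.0 g

M(Fe2O3) = 2(55.85) + 3(16.00) = 159.70 g/mol.
M(H2O) = 2(1.008) + 16.00 = 18.016 g/mol.
n(Fe2O3) = 310.20 / 159.70 = 1.9424 mol.
Step 1 gives a 1:3 ratio of Fe2O3 to CO2, so n(CO2) = 5.8272 mol.
In step 2 the CO2:H2O ratio is 1:1, so n(H2O) = 5.8272 mol.
Mass of H2O = 5.8272 × 18.016 = 104.98 g.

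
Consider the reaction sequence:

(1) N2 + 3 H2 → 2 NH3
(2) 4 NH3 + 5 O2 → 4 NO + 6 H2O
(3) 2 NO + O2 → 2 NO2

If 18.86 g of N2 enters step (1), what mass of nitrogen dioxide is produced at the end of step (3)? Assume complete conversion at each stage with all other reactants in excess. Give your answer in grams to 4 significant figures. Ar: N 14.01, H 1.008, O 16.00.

61.94 g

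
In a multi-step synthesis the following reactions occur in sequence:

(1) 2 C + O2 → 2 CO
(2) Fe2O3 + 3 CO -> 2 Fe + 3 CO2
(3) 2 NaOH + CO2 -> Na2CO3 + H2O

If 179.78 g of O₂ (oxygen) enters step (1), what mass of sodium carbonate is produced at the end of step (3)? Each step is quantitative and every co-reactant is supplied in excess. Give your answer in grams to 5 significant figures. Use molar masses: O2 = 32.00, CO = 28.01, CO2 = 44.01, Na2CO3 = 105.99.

1190.9 g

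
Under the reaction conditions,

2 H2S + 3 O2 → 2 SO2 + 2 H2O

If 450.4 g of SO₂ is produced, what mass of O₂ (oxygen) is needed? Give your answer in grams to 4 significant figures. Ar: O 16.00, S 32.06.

337.5 g

M(SO2) = 32.06 + 2(16.00) = 64.06 g/mol.
M(O2) = 2(16.00) = 32.00 g/mol.
n(SO2) = 450.40 g / 64.06 g/mol = 7.0309 mol.
From the equation the SO2:O2 mole ratio is 2:3, so n(O2) = 7.0309 × 3/2 = 10.546 mol.
Mass of O2 = 10.546 mol × 32.00 g/mol = 337.48 g.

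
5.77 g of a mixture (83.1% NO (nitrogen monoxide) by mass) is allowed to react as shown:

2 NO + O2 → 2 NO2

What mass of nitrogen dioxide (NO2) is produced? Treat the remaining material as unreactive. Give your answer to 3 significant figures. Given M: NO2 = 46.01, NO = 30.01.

Mass of pure NO = 5.77 g × 0.831 = 4.795 g.
n(NO) = 4.795 g / 30.01 g/mol = 0.1598 mol.
From the equation the NO:NO2 mole ratio is 2:2, so n(NO2) = 0.1598 × 2/2 = 0.1598 mol.
Mass of NO2 = 0.1598 mol × 46.01 g/mol = 7.351 g.

7.35 g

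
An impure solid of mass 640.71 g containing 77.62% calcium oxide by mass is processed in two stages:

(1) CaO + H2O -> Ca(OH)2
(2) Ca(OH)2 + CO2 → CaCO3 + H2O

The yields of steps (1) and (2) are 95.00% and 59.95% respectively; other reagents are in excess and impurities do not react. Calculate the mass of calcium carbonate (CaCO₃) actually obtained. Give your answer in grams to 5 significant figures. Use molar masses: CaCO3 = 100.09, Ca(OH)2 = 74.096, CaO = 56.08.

505.51 g

Pure CaO = 640.71 × 0.7762 = 497.319 g.
n(CaO) = 497.319 / 56.08 = 8.86803 mol.
Step 1 (CaO:Ca(OH)2 = 1:1): theoretical n(Ca(OH)2) = 8.86803 mol; at 95.00% yield, n(Ca(OH)2) = 8.42463 mol.
Step 2 (Ca(OH)2:CaCO3 = 1:1): theoretical n(CaCO3) = 8.42463 mol, so theoretical mass = 8.42463 × 100.09 = 843.221 g.
At 59.95% yield, actual mass of CaCO3 = 843.221 × 0.5995 = 505.511 g.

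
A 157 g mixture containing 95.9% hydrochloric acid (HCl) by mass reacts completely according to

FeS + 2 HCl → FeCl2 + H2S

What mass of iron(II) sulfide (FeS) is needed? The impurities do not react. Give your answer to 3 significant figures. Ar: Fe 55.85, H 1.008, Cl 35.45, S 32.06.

Mass of pure HCl = 157 g × 0.959 = 150.6 g.
M(HCl) = 1.008 + 35.45 = 36.458 g/mol.
M(FeS) = 55.85 + 32.06 = 87.91 g/mol.
n(HCl) = 150.6 g / 36.458 g/mol = 4.130 mol.
From the equation the HCl:FeS mole ratio is 2:1, so n(FeS) = 4.130 × 1/2 = 2.065 mol.
Mass of FeS = 2.065 mol × 87.91 g/mol = 181.5 g.

182 g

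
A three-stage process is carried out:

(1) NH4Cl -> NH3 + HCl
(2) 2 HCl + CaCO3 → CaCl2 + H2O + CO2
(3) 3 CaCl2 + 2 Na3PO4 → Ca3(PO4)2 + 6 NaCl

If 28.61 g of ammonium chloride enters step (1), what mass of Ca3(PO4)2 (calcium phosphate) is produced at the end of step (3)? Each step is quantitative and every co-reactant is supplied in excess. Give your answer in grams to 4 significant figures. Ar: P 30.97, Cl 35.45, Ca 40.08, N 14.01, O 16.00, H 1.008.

27.65 g

M(NH4Cl) = 14.01 + 4(1.008) + 35.45 = 53.492 g/mol.
M(Ca3(PO4)2) = 3(40.08) + 2(30.97) + 8(16.00) = 310.18 g/mol.
n(NH4Cl) = 28.61 / 53.492 = 0.53485 mol.
Reaction (1): NH4Cl→HCl ratio 1:1 ⇒ n(HCl) = 0.53485 mol.
Reaction (2): HCl→CaCl2 ratio 2:1 ⇒ n(CaCl2) = 0.26742 mol.
Reaction (3): CaCl2→Ca3(PO4)2 ratio 3:1 ⇒ n(Ca3(PO4)2) = 0.089141 mol.
Mass of Ca3(PO4)2 = 0.089141 × 310.18 = 27.650 g.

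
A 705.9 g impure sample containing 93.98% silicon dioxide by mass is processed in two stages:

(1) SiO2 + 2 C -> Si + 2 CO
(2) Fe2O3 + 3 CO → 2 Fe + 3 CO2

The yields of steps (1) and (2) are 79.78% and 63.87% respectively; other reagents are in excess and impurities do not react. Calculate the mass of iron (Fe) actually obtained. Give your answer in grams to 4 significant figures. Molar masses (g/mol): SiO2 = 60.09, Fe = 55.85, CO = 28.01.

Pure SiO2 = 705.9 × 0.9398 = 663.40 g.
n(SiO2) = 663.40 / 60.09 = 11.040 mol.
Step 1 (SiO2:CO = 1:2): theoretical n(CO) = 22.080 mol; at 79.78% yield, n(CO) = 17.616 mol.
Step 2 (CO:Fe = 3:2): theoretical n(Fe) = 11.744 mol, so theoretical mass = 11.744 × 55.85 = 655.89 g.
At 63.87% yield, actual mass of Fe = 655.89 × 0.6387 = 418.92 g.

418.9 g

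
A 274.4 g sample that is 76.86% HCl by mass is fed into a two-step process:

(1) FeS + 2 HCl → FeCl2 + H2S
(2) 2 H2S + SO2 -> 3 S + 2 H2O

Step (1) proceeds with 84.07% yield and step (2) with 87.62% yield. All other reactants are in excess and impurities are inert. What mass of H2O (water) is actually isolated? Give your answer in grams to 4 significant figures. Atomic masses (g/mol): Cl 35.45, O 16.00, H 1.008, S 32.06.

38.39 g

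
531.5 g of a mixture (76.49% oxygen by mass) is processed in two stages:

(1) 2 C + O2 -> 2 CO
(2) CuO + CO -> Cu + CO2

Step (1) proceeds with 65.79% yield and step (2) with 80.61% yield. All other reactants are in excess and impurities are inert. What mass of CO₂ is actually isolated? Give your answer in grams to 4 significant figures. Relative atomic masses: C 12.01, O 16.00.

593.0 g

Pure O2 = 531.5 × 0.7649 = 406.54 g.
M(O2) = 2(16.00) = 32.00 g/mol.
M(CO2) = 12.01 + 2(16.00) = 44.01 g/mol.
n(O2) = 406.54 / 32.00 = 12.705 mol.
Step 1 (O2:CO = 1:2): theoretical n(CO) = 25.409 mol; at 65.79% yield, n(CO) = 16.717 mol.
Step 2 (CO:CO2 = 1:1): theoretical n(CO2) = 16.717 mol, so theoretical mass = 16.717 × 44.01 = 735.70 g.
At 80.61% yield, actual mass of CO2 = 735.70 × 0.8061 = 593.05 g.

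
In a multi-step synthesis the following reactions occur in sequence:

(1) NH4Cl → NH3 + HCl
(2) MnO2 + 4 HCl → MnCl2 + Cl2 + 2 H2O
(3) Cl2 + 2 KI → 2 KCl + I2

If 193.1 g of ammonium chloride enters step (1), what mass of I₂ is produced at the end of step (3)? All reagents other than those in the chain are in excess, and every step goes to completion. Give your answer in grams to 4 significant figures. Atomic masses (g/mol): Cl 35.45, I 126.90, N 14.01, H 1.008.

229.0 g

M(NH4Cl) = 14.01 + 4(1.008) + 35.45 = 53.492 g/mol.
M(I2) = 2(126.90) = 253.80 g/mol.
n(NH4Cl) = 193.1 / 53.492 = 3.6099 mol.
Reaction (1): NH4Cl→HCl ratio 1:1 ⇒ n(HCl) = 3.6099 mol.
Reaction (2): HCl→Cl2 ratio 4:1 ⇒ n(Cl2) = 0.90247 mol.
Reaction (3): Cl2→I2 ratio 1:1 ⇒ n(I2) = 0.90247 mol.
Mass of I2 = 0.90247 × 253.80 = 229.05 g.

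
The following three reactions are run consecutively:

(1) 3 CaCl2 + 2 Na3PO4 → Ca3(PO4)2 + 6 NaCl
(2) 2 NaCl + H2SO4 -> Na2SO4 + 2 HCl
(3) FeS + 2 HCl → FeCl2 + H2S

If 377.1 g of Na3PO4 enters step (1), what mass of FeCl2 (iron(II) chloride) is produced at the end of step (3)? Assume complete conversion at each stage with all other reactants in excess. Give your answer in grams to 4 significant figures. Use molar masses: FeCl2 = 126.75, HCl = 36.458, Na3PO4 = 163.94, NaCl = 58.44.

n(Na3PO4) = 377.1 / 163.94 = 2.3002 mol.
Reaction (1): Na3PO4→NaCl ratio 2:6 ⇒ n(NaCl) = 6.9007 mol.
Reaction (2): NaCl→HCl ratio 2:2 ⇒ n(HCl) = 6.9007 mol.
Reaction (3): HCl→FeCl2 ratio 2:1 ⇒ n(FeCl2) = 3.4503 mol.
Mass of FeCl2 = 3.4503 × 126.75 = 437.33 g.

437.3 g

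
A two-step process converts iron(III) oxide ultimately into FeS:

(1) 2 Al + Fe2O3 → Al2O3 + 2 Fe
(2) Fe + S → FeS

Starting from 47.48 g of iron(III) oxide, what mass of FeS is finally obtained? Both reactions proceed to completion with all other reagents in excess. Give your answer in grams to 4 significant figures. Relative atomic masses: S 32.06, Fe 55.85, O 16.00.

52.27 g

M(Fe2O3) = 2(55.85) + 3(16.00) = 159.70 g/mol.
M(FeS) = 55.85 + 32.06 = 87.91 g/mol.
n(Fe2O3) = 47.480 / 159.70 = 0.29731 mol.
Step 1 gives a 1:2 ratio of Fe2O3 to Fe, so n(Fe) = 0.59461 mol.
In step 2 the Fe:FeS ratio is 1:1, so n(FeS) = 0.59461 mol.
Mass of FeS = 0.59461 × 87.91 = 52.273 g.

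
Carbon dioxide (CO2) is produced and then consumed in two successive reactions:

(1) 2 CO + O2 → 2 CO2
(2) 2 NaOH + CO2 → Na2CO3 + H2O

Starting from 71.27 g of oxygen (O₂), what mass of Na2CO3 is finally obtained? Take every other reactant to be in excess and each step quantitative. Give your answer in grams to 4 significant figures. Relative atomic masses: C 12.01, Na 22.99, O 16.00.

472.1 g

M(O2) = 2(16.00) = 32.00 g/mol.
M(Na2CO3) = 2(22.99) + 12.01 + 3(16.00) = 105.99 g/mol.
n(O2) = 71.270 / 32.00 = 2.2272 mol.
Step 1 gives a 1:2 ratio of O2 to CO2, so n(CO2) = 4.4544 mol.
In step 2 the CO2:Na2CO3 ratio is 1:1, so n(Na2CO3) = 4.4544 mol.
Mass of Na2CO3 = 4.4544 × 105.99 = 472.12 g.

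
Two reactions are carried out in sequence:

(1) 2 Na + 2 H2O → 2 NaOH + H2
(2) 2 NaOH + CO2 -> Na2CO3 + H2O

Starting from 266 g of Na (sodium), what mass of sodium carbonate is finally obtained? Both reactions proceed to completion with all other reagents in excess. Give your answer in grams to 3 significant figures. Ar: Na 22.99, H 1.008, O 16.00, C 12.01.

M(Na) = 22.99 g/mol.
M(Na2CO3) = 2(22.99) + 12.01 + 3(16.00) = 105.99 g/mol.
n(Na) = 266.0 / 22.99 = 11.57 mol.
Step 1 gives a 2:2 ratio of Na to NaOH, so n(NaOH) = 11.57 mol.
In step 2 the NaOH:Na2CO3 ratio is 2:1, so n(Na2CO3) = 5.785 mol.
Mass of Na2CO3 = 5.785 × 105.99 = 613.2 g.

613 g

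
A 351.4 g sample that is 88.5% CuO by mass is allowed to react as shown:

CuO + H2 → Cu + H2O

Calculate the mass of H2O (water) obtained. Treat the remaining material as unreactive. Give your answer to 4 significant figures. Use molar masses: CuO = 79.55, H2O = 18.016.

Mass of pure CuO = 351.4 g × 0.885 = 310.99 g.
n(CuO) = 310.99 g / 79.55 g/mol = 3.9094 mol.
From the equation the CuO:H2O mole ratio is 1:1, so n(H2O) = 3.9094 × 1/1 = 3.9094 mol.
Mass of H2O = 3.9094 mol × 18.016 g/mol = 70.431 g.

70.43 g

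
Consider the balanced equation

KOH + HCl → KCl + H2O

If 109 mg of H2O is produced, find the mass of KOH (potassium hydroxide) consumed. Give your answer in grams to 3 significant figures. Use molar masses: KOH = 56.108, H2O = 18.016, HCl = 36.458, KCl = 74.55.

0.339 g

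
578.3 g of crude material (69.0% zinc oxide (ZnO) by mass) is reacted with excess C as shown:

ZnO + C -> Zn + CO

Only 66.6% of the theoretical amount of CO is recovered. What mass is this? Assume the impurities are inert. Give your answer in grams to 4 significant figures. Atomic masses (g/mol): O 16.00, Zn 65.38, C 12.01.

91.47 g

Pure ZnO available = 578.3 g × 0.690 = 399.03 g.
M(ZnO) = 65.38 + 16.00 = 81.38 g/mol.
M(CO) = 12.01 + 16.00 = 28.01 g/mol.
n(ZnO) = 399.03 g / 81.38 g/mol = 4.9033 mol.
From the equation the ZnO:CO mole ratio is 1:1, so n(CO) = 4.9033 × 1/1 = 4.9033 mol.
Mass of CO = 4.9033 mol × 28.01 g/mol = 137.34 g.
Actual mass collected = 137.34 g × 0.666 = 91.469 g.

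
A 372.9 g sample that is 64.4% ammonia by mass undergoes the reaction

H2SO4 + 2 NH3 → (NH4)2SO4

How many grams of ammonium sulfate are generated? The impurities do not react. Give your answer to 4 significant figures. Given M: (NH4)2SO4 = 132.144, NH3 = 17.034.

Mass of pure NH3 = 372.9 g × 0.644 = 240.15 g.
n(NH3) = 240.15 g / 17.034 g/mol = 14.098 mol.
From the equation the NH3:(NH4)2SO4 mole ratio is 2:1, so n((NH4)2SO4) = 14.098 × 1/2 = 7.0491 mol.
Mass of (NH4)2SO4 = 7.0491 mol × 132.144 g/mol = 931.49 g.

931.5 g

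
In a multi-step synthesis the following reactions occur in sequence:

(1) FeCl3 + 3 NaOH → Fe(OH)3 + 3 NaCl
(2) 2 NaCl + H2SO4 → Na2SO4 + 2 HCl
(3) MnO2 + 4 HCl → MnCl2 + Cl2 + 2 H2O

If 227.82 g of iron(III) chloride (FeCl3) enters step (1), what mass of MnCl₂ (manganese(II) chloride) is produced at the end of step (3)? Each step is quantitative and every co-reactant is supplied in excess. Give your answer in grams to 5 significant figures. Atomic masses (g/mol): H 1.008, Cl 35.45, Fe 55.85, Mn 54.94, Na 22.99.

M(FeCl3) = 55.85 + 3(35.45) = 162.20 g/mol.
M(MnCl2) = 54.94 + 2(35.45) = 125.84 g/mol.
n(FeCl3) = 227.82 / 162.20 = 1.40456 mol.
Reaction (1): FeCl3→NaCl ratio 1:3 ⇒ n(NaCl) = 4.21369 mol.
Reaction (2): NaCl→HCl ratio 2:2 ⇒ n(HCl) = 4.21369 mol.
Reaction (3): HCl→MnCl2 ratio 4:1 ⇒ n(MnCl2) = 1.05342 mol.
Mass of MnCl2 = 1.05342 × 125.84 = 132.563 g.

132.56 g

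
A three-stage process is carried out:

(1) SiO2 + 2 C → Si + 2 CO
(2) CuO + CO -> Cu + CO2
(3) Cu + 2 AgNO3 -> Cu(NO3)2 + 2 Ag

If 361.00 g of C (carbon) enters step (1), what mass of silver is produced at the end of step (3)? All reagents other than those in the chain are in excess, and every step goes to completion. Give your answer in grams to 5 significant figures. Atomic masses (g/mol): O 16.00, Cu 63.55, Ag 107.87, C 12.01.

6484.8 g

M(C) = 12.01 g/mol.
M(Ag) = 107.87 g/mol.
n(C) = 361.00 / 12.01 = 30.0583 mol.
Reaction (1): C→CO ratio 2:2 ⇒ n(CO) = 30.0583 mol.
Reaction (2): CO→Cu ratio 1:1 ⇒ n(Cu) = 30.0583 mol.
Reaction (3): Cu→Ag ratio 1:2 ⇒ n(Ag) = 60.1166 mol.
Mass of Ag = 60.1166 × 107.87 = 6484.77 g.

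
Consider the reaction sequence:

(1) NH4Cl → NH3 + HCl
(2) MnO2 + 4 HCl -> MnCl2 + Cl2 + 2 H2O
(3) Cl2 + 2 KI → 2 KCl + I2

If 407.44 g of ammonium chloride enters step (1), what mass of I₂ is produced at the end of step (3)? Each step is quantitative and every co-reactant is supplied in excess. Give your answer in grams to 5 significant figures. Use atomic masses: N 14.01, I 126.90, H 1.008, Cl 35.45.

483.29 g

M(NH4Cl) = 14.01 + 4(1.008) + 35.45 = 53.492 g/mol.
M(I2) = 2(126.90) = 253.80 g/mol.
n(NH4Cl) = 407.44 / 53.492 = 7.61684 mol.
Reaction (1): NH4Cl→HCl ratio 1:1 ⇒ n(HCl) = 7.61684 mol.
Reaction (2): HCl→Cl2 ratio 4:1 ⇒ n(Cl2) = 1.90421 mol.
Reaction (3): Cl2→I2 ratio 1:1 ⇒ n(I2) = 1.90421 mol.
Mass of I2 = 1.90421 × 253.80 = 483.288 g.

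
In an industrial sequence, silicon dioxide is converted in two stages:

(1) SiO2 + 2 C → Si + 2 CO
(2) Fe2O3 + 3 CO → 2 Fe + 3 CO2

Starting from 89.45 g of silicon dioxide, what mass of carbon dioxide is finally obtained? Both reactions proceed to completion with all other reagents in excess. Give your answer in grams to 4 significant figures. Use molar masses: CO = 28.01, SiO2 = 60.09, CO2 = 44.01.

131.0 g

n(SiO2) = 89.450 / 60.09 = 1.4886 mol.
Step 1 gives a 1:2 ratio of SiO2 to CO, so n(CO) = 2.9772 mol.
In step 2 the CO:CO2 ratio is 3:3, so n(CO2) = 2.9772 mol.
Mass of CO2 = 2.9772 × 44.01 = 131.03 g.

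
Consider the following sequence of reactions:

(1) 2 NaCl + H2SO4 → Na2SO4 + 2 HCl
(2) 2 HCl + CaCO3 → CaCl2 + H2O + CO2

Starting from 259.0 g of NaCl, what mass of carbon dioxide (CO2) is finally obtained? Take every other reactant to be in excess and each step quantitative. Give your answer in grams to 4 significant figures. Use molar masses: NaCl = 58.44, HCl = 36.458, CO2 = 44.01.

n(NaCl) = 259.00 / 58.44 = 4.4319 mol.
Step 1 gives a 2:2 ratio of NaCl to HCl, so n(HCl) = 4.4319 mol.
In step 2 the HCl:CO2 ratio is 2:1, so n(CO2) = 2.2159 mol.
Mass of CO2 = 2.2159 × 44.01 = 97.524 g.

97.52 g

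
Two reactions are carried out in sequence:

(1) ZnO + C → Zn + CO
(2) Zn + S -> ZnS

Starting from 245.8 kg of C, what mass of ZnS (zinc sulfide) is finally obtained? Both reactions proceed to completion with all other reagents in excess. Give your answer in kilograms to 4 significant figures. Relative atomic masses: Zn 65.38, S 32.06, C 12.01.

1994 kg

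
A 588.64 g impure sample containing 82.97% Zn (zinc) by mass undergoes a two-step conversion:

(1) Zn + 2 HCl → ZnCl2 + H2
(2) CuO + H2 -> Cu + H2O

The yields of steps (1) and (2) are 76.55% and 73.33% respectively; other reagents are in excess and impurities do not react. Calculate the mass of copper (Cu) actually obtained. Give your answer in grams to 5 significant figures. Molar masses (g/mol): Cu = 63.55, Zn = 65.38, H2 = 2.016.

266.48 g

Pure Zn = 588.64 × 0.8297 = 488.395 g.
n(Zn) = 488.395 / 65.38 = 7.47009 mol.
Step 1 (Zn:H2 = 1:1): theoretical n(H2) = 7.47009 mol; at 76.55% yield, n(H2) = 5.71836 mol.
Step 2 (H2:Cu = 1:1): theoretical n(Cu) = 5.71836 mol, so theoretical mass = 5.71836 × 63.55 = 363.401 g.
At 73.33% yield, actual mass of Cu = 363.401 × 0.7333 = 266.482 g.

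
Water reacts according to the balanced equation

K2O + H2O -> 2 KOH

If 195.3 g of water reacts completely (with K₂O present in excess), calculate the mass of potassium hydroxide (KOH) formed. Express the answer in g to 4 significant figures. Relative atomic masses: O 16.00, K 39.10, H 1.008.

M(H2O) = 2(1.008) + 16.00 = 18.016 g/mol.
M(KOH) = 39.10 + 16.00 + 1.008 = 56.108 g/mol.
n(H2O) = 195.30 g / 18.016 g/mol = 10.840 mol.
From the equation the H2O:KOH mole ratio is 1:2, so n(KOH) = 10.840 × 2/1 = 21.681 mol.
Mass of KOH = 21.681 mol × 56.108 g/mol = 1216.5 g.

1216 g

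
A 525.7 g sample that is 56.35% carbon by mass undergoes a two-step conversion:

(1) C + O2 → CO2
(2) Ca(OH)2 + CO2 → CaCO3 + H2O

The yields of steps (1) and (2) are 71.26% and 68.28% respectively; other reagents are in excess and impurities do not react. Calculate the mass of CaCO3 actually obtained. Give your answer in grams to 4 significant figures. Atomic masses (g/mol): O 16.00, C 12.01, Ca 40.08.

Pure C = 525.7 × 0.5635 = 296.23 g.
M(C) = 12.01 g/mol.
M(CaCO3) = 40.08 + 12.01 + 3(16.00) = 100.09 g/mol.
n(C) = 296.23 / 12.01 = 24.665 mol.
Step 1 (C:CO2 = 1:1): theoretical n(CO2) = 24.665 mol; at 71.26% yield, n(CO2) = 17.577 mol.
Step 2 (CO2:CaCO3 = 1:1): theoretical n(CaCO3) = 17.577 mol, so theoretical mass = 17.577 × 100.09 = 1759.2 g.
At 68.28% yield, actual mass of CaCO3 = 1759.2 × 0.6828 = 1201.2 g.

1201 g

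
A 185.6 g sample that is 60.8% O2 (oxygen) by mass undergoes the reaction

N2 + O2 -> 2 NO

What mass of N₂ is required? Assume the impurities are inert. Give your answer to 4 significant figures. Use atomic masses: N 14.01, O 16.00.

98.81 g

Mass of pure O2 = 185.6 g × 0.608 = 112.84 g.
M(O2) = 2(16.00) = 32.00 g/mol.
M(N2) = 2(14.01) = 28.02 g/mol.
n(O2) = 112.84 g / 32.00 g/mol = 3.5264 mol.
From the equation the O2:N2 mole ratio is 1:1, so n(N2) = 3.5264 × 1/1 = 3.5264 mol.
Mass of N2 = 3.5264 mol × 28.02 g/mol = 98.810 g.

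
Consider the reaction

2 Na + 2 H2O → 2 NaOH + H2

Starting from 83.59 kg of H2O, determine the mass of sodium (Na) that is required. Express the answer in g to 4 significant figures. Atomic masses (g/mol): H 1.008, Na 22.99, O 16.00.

106700 g

M(H2O) = 2(1.008) + 16.00 = 18.016 g/mol.
M(Na) = 22.99 g/mol.
Convert: 83.59 kg = 83590 g.
n(H2O) = 83590 g / 18.016 g/mol = 4639.8 mol.
From the equation the H2O:Na mole ratio is 2:2, so n(Na) = 4639.8 × 2/2 = 4639.8 mol.
Mass of Na = 4639.8 mol × 22.99 g/mol = 106670 g.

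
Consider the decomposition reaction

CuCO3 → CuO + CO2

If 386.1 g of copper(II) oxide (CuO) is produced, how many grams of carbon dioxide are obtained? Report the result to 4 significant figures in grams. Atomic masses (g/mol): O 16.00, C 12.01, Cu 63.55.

M(CuO) = 63.55 + 16.00 = 79.55 g/mol.
M(CO2) = 12.01 + 2(16.00) = 44.01 g/mol.
n(CuO) = 386.10 g / 79.55 g/mol = 4.8536 mol.
From the equation the CuO:CO2 mole ratio is 1:1, so n(CO2) = 4.8536 × 1/1 = 4.8536 mol.
Mass of CO2 = 4.8536 mol × 44.01 g/mol = 213.60 g.

213.6 g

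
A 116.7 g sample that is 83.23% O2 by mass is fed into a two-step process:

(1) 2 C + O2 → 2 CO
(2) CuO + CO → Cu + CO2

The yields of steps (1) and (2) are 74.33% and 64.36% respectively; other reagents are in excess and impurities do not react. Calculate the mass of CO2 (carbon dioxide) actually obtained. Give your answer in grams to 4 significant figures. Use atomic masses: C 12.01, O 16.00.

Pure O2 = 116.7 × 0.8323 = 97.129 g.
M(O2) = 2(16.00) = 32.00 g/mol.
M(CO2) = 12.01 + 2(16.00) = 44.01 g/mol.
n(O2) = 97.129 / 32.00 = 3.0353 mol.
Step 1 (O2:CO = 1:2): theoretical n(CO) = 6.0706 mol; at 74.33% yield, n(CO) = 4.5123 mol.
Step 2 (CO:CO2 = 1:1): theoretical n(CO2) = 4.5123 mol, so theoretical mass = 4.5123 × 44.01 = 198.58 g.
At 64.36% yield, actual mass of CO2 = 198.58 × 0.6436 = 127.81 g.

127.8 g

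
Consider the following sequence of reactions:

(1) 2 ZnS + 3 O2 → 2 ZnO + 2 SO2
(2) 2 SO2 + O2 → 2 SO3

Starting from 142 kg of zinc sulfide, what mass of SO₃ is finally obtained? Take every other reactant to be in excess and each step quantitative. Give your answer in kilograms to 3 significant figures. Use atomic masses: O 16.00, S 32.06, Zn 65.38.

117 kg

M(ZnS) = 65.38 + 32.06 = 97.44 g/mol.
M(SO3) = 32.06 + 3(16.00) = 80.06 g/mol.
142 kg = 142000 g.
n(ZnS) = 142000 / 97.44 = 1457 mol.
Step 1 gives a 2:2 ratio of ZnS to SO2, so n(SO2) = 1457 mol.
In step 2 the SO2:SO3 ratio is 2:2, so n(SO3) = 1457 mol.
Mass of SO3 = 1457 × 80.06 = 116700 g = 117 kg.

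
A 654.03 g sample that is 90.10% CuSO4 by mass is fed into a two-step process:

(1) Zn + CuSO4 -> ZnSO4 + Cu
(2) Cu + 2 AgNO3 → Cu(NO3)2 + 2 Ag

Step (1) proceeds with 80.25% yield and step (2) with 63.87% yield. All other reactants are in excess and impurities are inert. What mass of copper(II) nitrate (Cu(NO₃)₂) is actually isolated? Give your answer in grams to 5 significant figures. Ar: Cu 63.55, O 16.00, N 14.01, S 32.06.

354.95 g

Pure CuSO4 = 654.03 × 0.9010 = 589.281 g.
M(CuSO4) = 63.55 + 32.06 + 4(16.00) = 159.61 g/mol.
M(Cu(NO3)2) = 63.55 + 2(14.01) + 6(16.00) = 187.57 g/mol.
n(CuSO4) = 589.281 / 159.61 = 3.69201 mol.
Step 1 (CuSO4:Cu = 1:1): theoretical n(Cu) = 3.69201 mol; at 80.25% yield, n(Cu) = 2.96283 mol.
Step 2 (Cu:Cu(NO3)2 = 1:1): theoretical n(Cu(NO3)2) = 2.96283 mol, so theoretical mass = 2.96283 × 187.57 = 555.739 g.
At 63.87% yield, actual mass of Cu(NO3)2 = 555.739 × 0.6387 = 354.950 g.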